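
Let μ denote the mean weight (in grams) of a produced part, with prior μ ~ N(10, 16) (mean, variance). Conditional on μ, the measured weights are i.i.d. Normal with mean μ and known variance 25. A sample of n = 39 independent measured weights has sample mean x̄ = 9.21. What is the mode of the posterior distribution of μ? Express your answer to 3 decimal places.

μ̂_MAP = 9.240

n = 39, x̄ = 9.21.
For a Normal prior and Normal likelihood with known variance, the posterior is Normal; its mode equals its mean, the precision-weighted average.
Prior precision 1/σ₀² = 1/16 = 0.0625; data precision n/σ² = 39/25 = 1.56.
μ̂ = (0.0625·10 + 1.56·9.21) / (0.0625 + 1.56) = 14.9926/1.6225 = 149926/16225 ≈ 9.240.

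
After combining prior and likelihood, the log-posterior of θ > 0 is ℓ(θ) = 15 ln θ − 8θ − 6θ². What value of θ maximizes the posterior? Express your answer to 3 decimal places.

θ̂_MAP = 0.833

ℓ'(θ) = 15/θ − 8 − 12θ. Setting this to zero and multiplying by θ: 12θ² + 8θ − 15 = 0.
θ = (−8 + √(8² + 4·12·15)) / (2·12) = (−8 + √784) / 24 = (−8 + 28)/24 = 5/6.
ℓ''(θ) = −15/θ² − 12 < 0, confirming a maximum.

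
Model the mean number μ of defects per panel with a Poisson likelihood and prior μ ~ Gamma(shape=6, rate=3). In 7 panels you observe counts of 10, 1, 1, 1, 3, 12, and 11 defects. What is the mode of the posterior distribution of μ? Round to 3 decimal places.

μ̂_MAP = 4.400

Σxᵢ = 10+1+1+1+3+12+11 = 39, with n = 7.
Posterior ∝ μ^5e^(−3μ) · μ^39e^(−7μ) = μ^44e^(−10μ), i.e. Gamma(shape=45, rate=10).
The mode of a Gamma(a, b) with a ≥ 1 (shape–rate) is (a−1)/b = 44/10 ≈ 4.400.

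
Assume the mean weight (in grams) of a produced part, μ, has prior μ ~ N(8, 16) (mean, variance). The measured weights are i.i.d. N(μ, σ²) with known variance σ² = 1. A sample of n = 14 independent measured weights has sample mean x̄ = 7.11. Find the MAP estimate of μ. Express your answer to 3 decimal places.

μ̂_MAP = 7.114

n = 14, x̄ = 7.11.
For a Normal prior and Normal likelihood with known variance, the posterior is Normal; its mode equals its mean, the precision-weighted average.
Prior precision 1/σ₀² = 1/16 = 0.0625; data precision n/σ² = 14/1 = 14.
μ̂ = (0.0625·8 + 14·7.11) / (0.0625 + 14) = 100.04/14.0625 = 40016/5625 ≈ 7.114.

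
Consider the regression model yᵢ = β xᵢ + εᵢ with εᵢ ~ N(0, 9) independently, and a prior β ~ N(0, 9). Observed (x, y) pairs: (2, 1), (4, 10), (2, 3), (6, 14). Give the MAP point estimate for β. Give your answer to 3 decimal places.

β̂_MAP = 2.164

log p(β | y) = −Σ(yᵢ − βxᵢ)²/(2·9) − β²/(2·9) + const.
Setting the derivative to zero: Σxᵢ(yᵢ − βxᵢ)/9 − β/9 = 0, so β = Σxᵢyᵢ / (Σxᵢ² + σ²/τ²).
Σxᵢyᵢ = 2·1 + 4·10 + 2·3 + 6·14 = 132; Σxᵢ² = 60; σ²/τ² = 1.
β̂_MAP = 132 / (60 + 1) = 132/61 ≈ 2.164.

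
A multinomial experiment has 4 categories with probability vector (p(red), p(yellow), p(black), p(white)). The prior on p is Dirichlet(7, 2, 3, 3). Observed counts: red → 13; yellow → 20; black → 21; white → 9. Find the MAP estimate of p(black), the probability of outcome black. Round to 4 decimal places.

The posterior is Dirichlet(αᵢ + nᵢ) = Dirichlet(20, 22, 24, 12).
For a Dirichlet(a₁,…,a_K) with all aᵢ > 1, the mode has j-th component (aⱼ − 1)/(Σaᵢ − K).
Here Σaᵢ = 78 and K = 4, so p(black) = (24 − 1)/(78 − 4) = 23/74 ≈ 0.3108.

MAP estimate of p(black) = 0.3108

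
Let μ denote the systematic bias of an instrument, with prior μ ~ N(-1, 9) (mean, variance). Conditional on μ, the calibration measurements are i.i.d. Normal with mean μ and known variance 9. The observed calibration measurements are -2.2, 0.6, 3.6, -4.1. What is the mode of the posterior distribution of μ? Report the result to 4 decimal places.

μ̂_MAP = -0.6200

n = 4; x̄ = ((-2.2) + 0.6 + 3.6 + (-4.1))/4 = -2.1/4 = -0.525.
For a Normal prior and Normal likelihood with known variance, the posterior is Normal; its mode equals its mean, the precision-weighted average.
Prior precision 1/σ₀² = 1/9; data precision n/σ² = 4/9.
μ̂ = ((1/9)·(-1) + (4/9)·(-0.525)) / (1/9 + 4/9) = (-31/90)/(5/9) = -0.6200.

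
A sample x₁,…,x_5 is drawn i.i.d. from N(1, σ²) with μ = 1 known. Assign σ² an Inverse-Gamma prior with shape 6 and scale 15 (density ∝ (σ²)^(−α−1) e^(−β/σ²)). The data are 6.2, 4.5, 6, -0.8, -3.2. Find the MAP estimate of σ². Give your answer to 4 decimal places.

σ̂²_MAP = 6.0616

Sum of squared deviations about the known mean: SS = (6.2−1)² + (4.5−1)² + (6−1)² + (-0.8−1)² + (-3.2−1)² = 85.17.
The Normal likelihood contributes (σ²)^(−n/2) exp(−SS/(2σ²)), so the posterior is Inverse-Gamma(α + n/2, β + SS/2) = Inverse-Gamma(8.5, 57.585).
The mode of Inverse-Gamma(a, b) is b/(a+1) = 57.585/9.5 ≈ 6.0616.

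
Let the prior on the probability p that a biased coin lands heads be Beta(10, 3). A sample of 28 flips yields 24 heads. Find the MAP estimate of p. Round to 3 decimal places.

Prior: Beta(10, 3).
Data: 24 successes in 28 trials. The binomial likelihood contributes p^24(1−p)^4, so the posterior is Beta(10+24, 3+4) = Beta(34, 7).
For Beta(a, b) with a, b > 1 the mode is (a−1)/(a+b−2) = 33/39 ≈ 0.846.

p̂_MAP = 0.846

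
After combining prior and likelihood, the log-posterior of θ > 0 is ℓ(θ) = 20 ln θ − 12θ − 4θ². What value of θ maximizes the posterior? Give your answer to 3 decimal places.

θ̂_MAP = 1.000

ℓ'(θ) = 20/θ − 12 − 8θ. Setting this to zero and multiplying by θ: 8θ² + 12θ − 20 = 0.
θ = (−12 + √(12² + 4·8·20)) / (2·8) = (−12 + √784) / 16 = (−12 + 28)/16 = 1.
ℓ''(θ) = −20/θ² − 8 < 0, confirming a maximum.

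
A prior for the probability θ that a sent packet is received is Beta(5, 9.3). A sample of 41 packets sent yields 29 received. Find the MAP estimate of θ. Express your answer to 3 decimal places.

θ̂_MAP = 0.619

Prior: Beta(5, 9.3).
Data: 29 successes in 41 trials. The binomial likelihood contributes θ^29(1−θ)^12, so the posterior is Beta(5+29, 9.3+12) = Beta(34, 21.3).
For Beta(a, b) with a, b > 1 the mode is (a−1)/(a+b−2) = 33/53.3 ≈ 0.619.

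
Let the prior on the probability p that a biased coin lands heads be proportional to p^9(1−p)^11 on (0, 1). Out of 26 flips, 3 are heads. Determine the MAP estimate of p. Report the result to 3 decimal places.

p̂_MAP = 0.261

The prior density ∝ p^9(1−p)^11 is the kernel of Beta(10, 12).
Data: 3 successes in 26 trials. The binomial likelihood contributes p^3(1−p)^23, so the posterior is Beta(10+3, 12+23) = Beta(13, 35).
For Beta(a, b) with a, b > 1 the mode is (a−1)/(a+b−2) = 12/46 ≈ 0.261.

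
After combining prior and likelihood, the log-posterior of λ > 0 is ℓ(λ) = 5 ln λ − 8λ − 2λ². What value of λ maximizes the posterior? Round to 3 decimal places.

ℓ'(λ) = 5/λ − 8 − 4λ. Setting this to zero and multiplying by λ: 4λ² + 8λ − 5 = 0.
λ = (−8 + √(8² + 4·4·5)) / (2·4) = (−8 + √144) / 8 = (−8 + 12)/8 = 1/2.
ℓ''(λ) = −5/λ² − 4 < 0, confirming a maximum.

λ̂_MAP = 0.500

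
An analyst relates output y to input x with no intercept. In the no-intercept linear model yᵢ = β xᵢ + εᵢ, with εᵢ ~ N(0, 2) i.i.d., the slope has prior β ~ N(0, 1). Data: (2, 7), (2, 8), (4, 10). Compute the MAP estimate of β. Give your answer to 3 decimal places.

β̂_MAP = 2.692

log p(β | y) = −Σ(yᵢ − βxᵢ)²/(2·2) − β²/(2·1) + const.
Setting the derivative to zero: Σxᵢ(yᵢ − βxᵢ)/2 − β/1 = 0, so β = Σxᵢyᵢ / (Σxᵢ² + σ²/τ²).
Σxᵢyᵢ = 2·7 + 2·8 + 4·10 = 70; Σxᵢ² = 24; σ²/τ² = 2.
β̂_MAP = 70 / (24 + 2) = 70/26 ≈ 2.692.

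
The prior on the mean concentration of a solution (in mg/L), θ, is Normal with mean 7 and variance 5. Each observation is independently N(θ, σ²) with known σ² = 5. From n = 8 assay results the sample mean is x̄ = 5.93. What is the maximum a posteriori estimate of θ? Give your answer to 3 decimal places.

θ̂_MAP = 6.049

n = 8, x̄ = 5.93.
For a Normal prior and Normal likelihood with known variance, the posterior is Normal; its mode equals its mean, the precision-weighted average.
Prior precision 1/σ₀² = 1/5 = 0.2; data precision n/σ² = 8/5 = 1.6.
θ̂ = (0.2·7 + 1.6·5.93) / (0.2 + 1.6) = 10.888/1.8 = 1361/225 ≈ 6.049.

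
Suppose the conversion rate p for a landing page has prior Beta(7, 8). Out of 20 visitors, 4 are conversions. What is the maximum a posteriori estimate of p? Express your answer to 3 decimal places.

p̂_MAP = 0.303

Prior: Beta(7, 8).
Data: 4 successes in 20 trials. The binomial likelihood contributes p^4(1−p)^16, so the posterior is Beta(7+4, 8+16) = Beta(11, 24).
For Beta(a, b) with a, b > 1 the mode is (a−1)/(a+b−2) = 10/33 ≈ 0.303.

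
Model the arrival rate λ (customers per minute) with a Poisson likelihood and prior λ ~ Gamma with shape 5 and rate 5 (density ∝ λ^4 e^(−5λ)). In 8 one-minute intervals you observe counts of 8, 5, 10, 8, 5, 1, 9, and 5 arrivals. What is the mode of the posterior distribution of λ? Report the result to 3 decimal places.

λ̂_MAP = 4.231

Σxᵢ = 8+5+10+8+5+1+9+5 = 51, with n = 8.
Posterior ∝ λ^4e^(−5λ) · λ^51e^(−8λ) = λ^55e^(−13λ), i.e. Gamma(shape=56, rate=13).
The mode of a Gamma(a, b) with a ≥ 1 (shape–rate) is (a−1)/b = 55/13 ≈ 4.231.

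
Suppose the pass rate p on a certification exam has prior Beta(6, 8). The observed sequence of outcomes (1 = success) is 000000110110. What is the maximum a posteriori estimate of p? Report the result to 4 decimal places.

Prior: Beta(6, 8).
Data: 4 successes in 12 trials (from the sequence). The binomial likelihood contributes p^4(1−p)^8, so the posterior is Beta(6+4, 8+8) = Beta(10, 16).
For Beta(a, b) with a, b > 1 the mode is (a−1)/(a+b−2) = 9/24 ≈ 0.3750.

p̂_MAP = 0.3750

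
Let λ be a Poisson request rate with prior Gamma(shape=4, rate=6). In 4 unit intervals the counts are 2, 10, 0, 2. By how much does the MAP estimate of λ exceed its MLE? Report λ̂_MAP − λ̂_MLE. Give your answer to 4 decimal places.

MAP − MLE = -1.8000

Σxᵢ = 14. Posterior is Gamma(18, 10); MAP = (18−1)/10 = 17/10 ≈ 1.70000.
MLE = x̄ = 14/4 ≈ 3.50000.
Difference = 17/10 − 14/4 = -9/5 ≈ -1.8000.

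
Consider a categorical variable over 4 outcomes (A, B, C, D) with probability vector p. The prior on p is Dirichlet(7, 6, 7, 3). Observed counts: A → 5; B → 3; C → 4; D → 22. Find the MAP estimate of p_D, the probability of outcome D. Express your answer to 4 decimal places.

MAP estimate of p_D = 0.4528

The posterior is Dirichlet(αᵢ + nᵢ) = Dirichlet(12, 9, 11, 25).
For a Dirichlet(a₁,…,a_K) with all aᵢ > 1, the mode has j-th component (aⱼ − 1)/(Σaᵢ − K).
Here Σaᵢ = 57 and K = 4, so p_D = (25 − 1)/(57 − 4) = 24/53 ≈ 0.4528.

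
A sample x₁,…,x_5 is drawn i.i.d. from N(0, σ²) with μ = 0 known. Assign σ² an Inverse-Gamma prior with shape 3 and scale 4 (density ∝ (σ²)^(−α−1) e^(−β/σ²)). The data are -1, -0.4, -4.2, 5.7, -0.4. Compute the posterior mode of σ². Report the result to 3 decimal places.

σ̂²_MAP = 4.573

Sum of squared deviations about the known mean: SS = (-1−0)² + (-0.4−0)² + (-4.2−0)² + (5.7−0)² + (-0.4−0)² = 51.45.
The Normal likelihood contributes (σ²)^(−n/2) exp(−SS/(2σ²)), so the posterior is Inverse-Gamma(α + n/2, β + SS/2) = Inverse-Gamma(5.5, 29.725).
The mode of Inverse-Gamma(a, b) is b/(a+1) = 29.725/6.5 ≈ 4.573.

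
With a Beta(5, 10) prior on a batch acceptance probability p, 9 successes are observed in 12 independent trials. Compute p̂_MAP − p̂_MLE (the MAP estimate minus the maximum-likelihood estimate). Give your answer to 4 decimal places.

MAP − MLE = -0.2300

Posterior is Beta(14, 13); MAP = (14−1)/(27−2) = 13/25 ≈ 0.52000.
MLE ignores the prior: p̂_MLE = k/n = 9/12 ≈ 0.75000.
Difference = 13/25 − 9/12 = -23/100 ≈ -0.2300.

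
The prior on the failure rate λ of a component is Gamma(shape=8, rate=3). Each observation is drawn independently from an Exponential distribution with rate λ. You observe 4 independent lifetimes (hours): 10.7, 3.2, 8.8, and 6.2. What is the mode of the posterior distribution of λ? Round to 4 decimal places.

The Exponential(rate=λ) likelihood is ∝ λ^n e^(−λΣtᵢ). Here n = 4 and Σtᵢ = 10.7 + 3.2 + 8.8 + 6.2 = 28.9.
Posterior ∝ λ^7e^(−3λ) · λ^4e^(−28.9λ) = λ^11e^(−31.9λ), i.e. Gamma(12, 31.9).
Mode = (a−1)/b = 11/31.9 ≈ 0.3448.

λ̂_MAP = 0.3448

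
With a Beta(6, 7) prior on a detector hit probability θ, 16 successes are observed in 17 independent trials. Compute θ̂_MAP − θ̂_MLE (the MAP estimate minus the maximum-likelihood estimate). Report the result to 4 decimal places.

MAP − MLE = -0.1912

Posterior is Beta(22, 8); MAP = (22−1)/(30−2) = 21/28 ≈ 0.75000.
MLE ignores the prior: θ̂_MLE = k/n = 16/17 ≈ 0.94118.
Difference = 21/28 − 16/17 = -13/68 ≈ -0.1912.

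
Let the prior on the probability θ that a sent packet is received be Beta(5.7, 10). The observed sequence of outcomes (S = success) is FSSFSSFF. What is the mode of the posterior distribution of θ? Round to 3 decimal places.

θ̂_MAP = 0.401

Prior: Beta(5.7, 10).
Data: 4 successes in 8 trials (from the sequence). The binomial likelihood contributes θ^4(1−θ)^4, so the posterior is Beta(5.7+4, 10+4) = Beta(9.7, 14).
For Beta(a, b) with a, b > 1 the mode is (a−1)/(a+b−2) = 8.7/21.7 ≈ 0.401.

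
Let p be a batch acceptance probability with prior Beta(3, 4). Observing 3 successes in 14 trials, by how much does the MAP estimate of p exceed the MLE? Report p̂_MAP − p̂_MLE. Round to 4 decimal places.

MAP − MLE = 0.0489

Posterior is Beta(6, 15); MAP = (6−1)/(21−2) = 5/19 ≈ 0.26316.
MLE ignores the prior: p̂_MLE = k/n = 3/14 ≈ 0.21429.
Difference = 5/19 − 3/14 = 13/266 ≈ 0.0489.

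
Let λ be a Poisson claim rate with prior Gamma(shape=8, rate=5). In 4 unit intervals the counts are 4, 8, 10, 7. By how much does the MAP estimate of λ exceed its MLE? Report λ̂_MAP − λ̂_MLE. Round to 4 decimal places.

Σxᵢ = 29. Posterior is Gamma(37, 9); MAP = (37−1)/9 = 36/9 ≈ 4.00000.
MLE = x̄ = 29/4 ≈ 7.25000.
Difference = 36/9 − 29/4 = -13/4 ≈ -3.2500.

MAP − MLE = -3.2500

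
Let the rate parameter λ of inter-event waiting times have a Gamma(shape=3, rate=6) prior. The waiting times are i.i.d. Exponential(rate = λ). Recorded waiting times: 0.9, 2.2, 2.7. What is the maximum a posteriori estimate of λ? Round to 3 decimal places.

The Exponential(rate=λ) likelihood is ∝ λ^n e^(−λΣtᵢ). Here n = 3 and Σtᵢ = 0.9 + 2.2 + 2.7 = 5.8.
Posterior ∝ λ^2e^(−6λ) · λ^3e^(−5.8λ) = λ^5e^(−11.8λ), i.e. Gamma(6, 11.8).
Mode = (a−1)/b = 5/11.8 ≈ 0.424.

λ̂_MAP = 0.424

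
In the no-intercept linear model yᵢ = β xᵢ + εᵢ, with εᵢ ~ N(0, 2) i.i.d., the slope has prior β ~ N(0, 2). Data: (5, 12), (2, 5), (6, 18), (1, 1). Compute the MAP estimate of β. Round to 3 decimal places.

log p(β | y) = −Σ(yᵢ − βxᵢ)²/(2·2) − β²/(2·2) + const.
Setting the derivative to zero: Σxᵢ(yᵢ − βxᵢ)/2 − β/2 = 0, so β = Σxᵢyᵢ / (Σxᵢ² + σ²/τ²).
Σxᵢyᵢ = 5·12 + 2·5 + 6·18 + 1·1 = 179; Σxᵢ² = 66; σ²/τ² = 1.
β̂_MAP = 179 / (66 + 1) = 179/67 ≈ 2.672.

β̂_MAP = 2.672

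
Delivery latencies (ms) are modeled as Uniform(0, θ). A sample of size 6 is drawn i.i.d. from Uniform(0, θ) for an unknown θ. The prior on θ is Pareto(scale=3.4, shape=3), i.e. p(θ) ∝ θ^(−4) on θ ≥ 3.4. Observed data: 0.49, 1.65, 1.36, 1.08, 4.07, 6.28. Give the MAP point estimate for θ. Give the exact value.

The Uniform(0, θ) likelihood is θ^(−n) for θ ≥ max(xᵢ), zero otherwise. Here max(xᵢ) = 6.28.
Posterior ∝ θ^(−4) · θ^(−6) = θ^(−10) on θ ≥ max(3.4, 6.28) = 6.28.
This density is strictly decreasing in θ, so the posterior mode lies at the lower boundary of the support.

θ̂_MAP = 6.28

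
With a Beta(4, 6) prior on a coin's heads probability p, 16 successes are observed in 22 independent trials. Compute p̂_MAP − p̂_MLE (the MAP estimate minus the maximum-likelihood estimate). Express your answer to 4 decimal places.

Posterior is Beta(20, 12); MAP = (20−1)/(32−2) = 19/30 ≈ 0.63333.
MLE ignores the prior: p̂_MLE = k/n = 16/22 ≈ 0.72727.
Difference = 19/30 − 16/22 = -31/330 ≈ -0.0939.

MAP − MLE = -0.0939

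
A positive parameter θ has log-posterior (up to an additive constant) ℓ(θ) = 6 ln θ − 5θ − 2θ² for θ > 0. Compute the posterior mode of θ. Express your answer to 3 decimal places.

ℓ'(θ) = 6/θ − 5 − 4θ. Setting this to zero and multiplying by θ: 4θ² + 5θ − 6 = 0.
θ = (−5 + √(5² + 4·4·6)) / (2·4) = (−5 + √121) / 8 = (−5 + 11)/8 = 3/4.
ℓ''(θ) = −6/θ² − 4 < 0, confirming a maximum.

θ̂_MAP = 0.750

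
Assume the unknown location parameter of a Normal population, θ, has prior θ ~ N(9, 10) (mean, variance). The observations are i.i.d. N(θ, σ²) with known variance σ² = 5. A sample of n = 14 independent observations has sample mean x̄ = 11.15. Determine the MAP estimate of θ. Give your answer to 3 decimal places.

θ̂_MAP = 11.076

n = 14, x̄ = 11.15.
For a Normal prior and Normal likelihood with known variance, the posterior is Normal; its mode equals its mean, the precision-weighted average.
Prior precision 1/σ₀² = 1/10 = 0.1; data precision n/σ² = 14/5 = 2.8.
θ̂ = (0.1·9 + 2.8·11.15) / (0.1 + 2.8) = 32.12/2.9 = 1606/145 ≈ 11.076.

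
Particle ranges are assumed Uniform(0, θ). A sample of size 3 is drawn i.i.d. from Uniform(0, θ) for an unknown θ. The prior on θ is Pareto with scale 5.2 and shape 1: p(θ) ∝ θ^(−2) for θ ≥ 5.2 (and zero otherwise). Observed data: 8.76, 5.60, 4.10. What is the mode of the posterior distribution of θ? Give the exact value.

θ̂_MAP = 8.76

The Uniform(0, θ) likelihood is θ^(−n) for θ ≥ max(xᵢ), zero otherwise. Here max(xᵢ) = 8.76.
Posterior ∝ θ^(−2) · θ^(−3) = θ^(−5) on θ ≥ max(5.2, 8.76) = 8.76.
This density is strictly decreasing in θ, so the posterior mode lies at the lower boundary of the support.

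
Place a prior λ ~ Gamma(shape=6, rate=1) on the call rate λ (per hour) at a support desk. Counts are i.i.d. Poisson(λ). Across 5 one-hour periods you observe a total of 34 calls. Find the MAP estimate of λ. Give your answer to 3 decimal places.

Σxᵢ = 34, n = 5.
Posterior ∝ λ^5e^(−1λ) · λ^34e^(−5λ) = λ^39e^(−6λ), i.e. Gamma(shape=40, rate=6).
The mode of a Gamma(a, b) with a ≥ 1 (shape–rate) is (a−1)/b = 39/6 ≈ 6.500.

λ̂_MAP = 6.500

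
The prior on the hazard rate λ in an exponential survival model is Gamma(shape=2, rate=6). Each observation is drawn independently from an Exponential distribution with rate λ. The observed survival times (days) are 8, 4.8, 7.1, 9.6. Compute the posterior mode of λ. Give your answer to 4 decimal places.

The Exponential(rate=λ) likelihood is ∝ λ^n e^(−λΣtᵢ). Here n = 4 and Σtᵢ = 8 + 4.8 + 7.1 + 9.6 = 29.5.
Posterior ∝ λe^(−6λ) · λ^4e^(−29.5λ) = λ^5e^(−35.5λ), i.e. Gamma(6, 35.5).
Mode = (a−1)/b = 5/35.5 ≈ 0.1408.

λ̂_MAP = 0.1408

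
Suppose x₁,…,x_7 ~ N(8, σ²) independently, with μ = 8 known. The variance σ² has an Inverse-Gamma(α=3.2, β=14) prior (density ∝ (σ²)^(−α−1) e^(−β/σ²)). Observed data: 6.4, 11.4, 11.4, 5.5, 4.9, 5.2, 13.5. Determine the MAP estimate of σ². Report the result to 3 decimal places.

σ̂²_MAP = 6.989

Sum of squared deviations about the known mean: SS = (6.4−8)² + (11.4−8)² + (11.4−8)² + (5.5−8)² + (4.9−8)² + (5.2−8)² + (13.5−8)² = 79.63.
The Normal likelihood contributes (σ²)^(−n/2) exp(−SS/(2σ²)), so the posterior is Inverse-Gamma(α + n/2, β + SS/2) = Inverse-Gamma(6.7, 53.815).
The mode of Inverse-Gamma(a, b) is b/(a+1) = 53.815/7.7 ≈ 6.989.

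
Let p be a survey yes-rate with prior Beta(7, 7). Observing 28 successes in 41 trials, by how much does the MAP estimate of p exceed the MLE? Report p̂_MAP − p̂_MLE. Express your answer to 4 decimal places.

MAP − MLE = -0.0414

Posterior is Beta(35, 20); MAP = (35−1)/(55−2) = 34/53 ≈ 0.64151.
MLE ignores the prior: p̂_MLE = k/n = 28/41 ≈ 0.68293.
Difference = 34/53 − 28/41 = -90/2173 ≈ -0.0414.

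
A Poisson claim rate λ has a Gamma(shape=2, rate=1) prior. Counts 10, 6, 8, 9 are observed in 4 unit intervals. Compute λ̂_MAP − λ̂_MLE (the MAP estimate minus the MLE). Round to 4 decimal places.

MAP − MLE = -1.4500

Σxᵢ = 33. Posterior is Gamma(35, 5); MAP = (35−1)/5 = 34/5 ≈ 6.80000.
MLE = x̄ = 33/4 ≈ 8.25000.
Difference = 34/5 − 33/4 = -29/20 ≈ -1.4500.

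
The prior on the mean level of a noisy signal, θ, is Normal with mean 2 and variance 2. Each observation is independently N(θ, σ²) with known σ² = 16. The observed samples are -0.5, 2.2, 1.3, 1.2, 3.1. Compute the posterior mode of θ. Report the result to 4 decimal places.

n = 5; x̄ = ((-0.5) + 2.2 + 1.3 + 1.2 + 3.1)/5 = 7.3/5 = 1.46.
For a Normal prior and Normal likelihood with known variance, the posterior is Normal; its mode equals its mean, the precision-weighted average.
Prior precision 1/σ₀² = 1/2 = 0.5; data precision n/σ² = 5/16 = 0.3125.
θ̂ = (0.5·2 + 0.3125·1.46) / (0.5 + 0.3125) = 1.45625/0.8125 = 233/130 ≈ 1.7923.

θ̂_MAP = 1.7923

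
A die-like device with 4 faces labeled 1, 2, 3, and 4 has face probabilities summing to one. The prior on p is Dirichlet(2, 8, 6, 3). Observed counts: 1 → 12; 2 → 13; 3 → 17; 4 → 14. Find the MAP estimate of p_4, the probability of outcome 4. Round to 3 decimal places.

MAP estimate: 0.225

The posterior is Dirichlet(αᵢ + nᵢ) = Dirichlet(14, 21, 23, 17).
For a Dirichlet(a₁,…,a_K) with all aᵢ > 1, the mode has j-th component (aⱼ − 1)/(Σaᵢ − K).
Here Σaᵢ = 75 and K = 4, so p_4 = (17 − 1)/(75 − 4) = 16/71 ≈ 0.225.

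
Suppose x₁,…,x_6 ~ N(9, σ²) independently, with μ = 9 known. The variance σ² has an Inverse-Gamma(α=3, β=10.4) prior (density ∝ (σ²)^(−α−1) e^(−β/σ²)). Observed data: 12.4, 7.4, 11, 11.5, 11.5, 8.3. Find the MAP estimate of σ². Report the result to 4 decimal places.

Sum of squared deviations about the known mean: SS = (12.4−9)² + (7.4−9)² + (11−9)² + (11.5−9)² + (11.5−9)² + (8.3−9)² = 31.11.
The Normal likelihood contributes (σ²)^(−n/2) exp(−SS/(2σ²)), so the posterior is Inverse-Gamma(α + n/2, β + SS/2) = Inverse-Gamma(6, 25.955).
The mode of Inverse-Gamma(a, b) is b/(a+1) = 25.955/7 ≈ 3.7079.

σ̂²_MAP = 3.7079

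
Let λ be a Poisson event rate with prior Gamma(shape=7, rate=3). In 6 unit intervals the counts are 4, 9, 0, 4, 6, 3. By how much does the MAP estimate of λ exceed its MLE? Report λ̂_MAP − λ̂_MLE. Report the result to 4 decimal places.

Σxᵢ = 26. Posterior is Gamma(33, 9); MAP = (33−1)/9 = 32/9 ≈ 3.55556.
MLE = x̄ = 26/6 ≈ 4.33333.
Difference = 32/9 − 26/6 = -7/9 ≈ -0.7778.

MAP − MLE = -0.7778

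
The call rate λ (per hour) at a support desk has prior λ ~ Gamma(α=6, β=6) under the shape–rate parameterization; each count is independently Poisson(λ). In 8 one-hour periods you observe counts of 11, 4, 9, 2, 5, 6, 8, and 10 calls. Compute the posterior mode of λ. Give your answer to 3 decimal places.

Σxᵢ = 11+4+9+2+5+6+8+10 = 55, with n = 8.
Posterior ∝ λ^5e^(−6λ) · λ^55e^(−8λ) = λ^60e^(−14λ), i.e. Gamma(shape=61, rate=14).
The mode of a Gamma(a, b) with a ≥ 1 (shape–rate) is (a−1)/b = 60/14 ≈ 4.286.

λ̂_MAP = 4.286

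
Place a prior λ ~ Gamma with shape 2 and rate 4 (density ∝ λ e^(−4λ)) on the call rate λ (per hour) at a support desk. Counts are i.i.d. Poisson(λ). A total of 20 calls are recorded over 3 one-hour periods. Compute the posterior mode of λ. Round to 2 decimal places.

λ̂_MAP = 3.00

Σxᵢ = 20, n = 3.
Posterior ∝ λe^(−4λ) · λ^20e^(−3λ) = λ^21e^(−7λ), i.e. Gamma(shape=22, rate=7).
The mode of a Gamma(a, b) with a ≥ 1 (shape–rate) is (a−1)/b = 21/7 ≈ 3.00.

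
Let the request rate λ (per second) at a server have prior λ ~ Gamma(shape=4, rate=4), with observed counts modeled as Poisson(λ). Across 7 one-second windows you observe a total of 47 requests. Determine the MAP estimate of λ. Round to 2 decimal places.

Σxᵢ = 47, n = 7.
Posterior ∝ λ^3e^(−4λ) · λ^47e^(−7λ) = λ^50e^(−11λ), i.e. Gamma(shape=51, rate=11).
The mode of a Gamma(a, b) with a ≥ 1 (shape–rate) is (a−1)/b = 50/11 ≈ 4.55.

λ̂_MAP = 4.55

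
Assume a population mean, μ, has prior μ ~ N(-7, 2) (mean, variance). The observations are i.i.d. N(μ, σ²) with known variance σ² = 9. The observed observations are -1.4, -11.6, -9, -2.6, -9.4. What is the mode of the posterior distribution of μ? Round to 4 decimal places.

n = 5; x̄ = ((-1.4) + (-11.6) + (-9) + (-2.6) + (-9.4))/5 = -34/5 = -6.8.
For a Normal prior and Normal likelihood with known variance, the posterior is Normal; its mode equals its mean, the precision-weighted average.
Prior precision 1/σ₀² = 1/2 = 0.5; data precision n/σ² = 5/9.
μ̂ = (0.5·(-7) + (5/9)·(-6.8)) / (0.5 + 5/9) = (-131/18)/(19/18) = -131/19 ≈ -6.8947.

μ̂_MAP = -6.8947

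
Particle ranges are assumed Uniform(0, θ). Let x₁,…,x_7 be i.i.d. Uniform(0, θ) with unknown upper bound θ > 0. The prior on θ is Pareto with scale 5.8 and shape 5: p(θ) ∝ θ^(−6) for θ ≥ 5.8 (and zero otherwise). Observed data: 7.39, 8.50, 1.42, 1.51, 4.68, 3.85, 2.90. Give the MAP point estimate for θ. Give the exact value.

θ̂_MAP = 8.50

The Uniform(0, θ) likelihood is θ^(−n) for θ ≥ max(xᵢ), zero otherwise. Here max(xᵢ) = 8.50.
Posterior ∝ θ^(−6) · θ^(−7) = θ^(−13) on θ ≥ max(5.8, 8.50) = 8.50.
This density is strictly decreasing in θ, so the posterior mode lies at the lower boundary of the support.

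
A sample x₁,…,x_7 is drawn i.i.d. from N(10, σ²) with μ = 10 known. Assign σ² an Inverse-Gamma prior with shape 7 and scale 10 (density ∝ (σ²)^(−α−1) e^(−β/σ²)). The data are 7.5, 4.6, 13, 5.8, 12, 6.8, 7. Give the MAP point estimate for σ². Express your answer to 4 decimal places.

Sum of squared deviations about the known mean: SS = (7.5−10)² + (4.6−10)² + (13−10)² + (5.8−10)² + (12−10)² + (6.8−10)² + (7−10)² = 85.29.
The Normal likelihood contributes (σ²)^(−n/2) exp(−SS/(2σ²)), so the posterior is Inverse-Gamma(α + n/2, β + SS/2) = Inverse-Gamma(10.5, 52.645).
The mode of Inverse-Gamma(a, b) is b/(a+1) = 52.645/11.5 ≈ 4.5778.

σ̂²_MAP = 4.5778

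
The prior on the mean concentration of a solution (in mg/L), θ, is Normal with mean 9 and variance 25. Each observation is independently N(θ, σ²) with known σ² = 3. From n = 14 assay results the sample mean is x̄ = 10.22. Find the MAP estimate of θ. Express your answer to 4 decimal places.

θ̂_MAP = 10.2096

n = 14, x̄ = 10.22.
For a Normal prior and Normal likelihood with known variance, the posterior is Normal; its mode equals its mean, the precision-weighted average.
Prior precision 1/σ₀² = 1/25 = 0.04; data precision n/σ² = 14/3.
θ̂ = (0.04·9 + (14/3)·10.22) / (0.04 + 14/3) = (3604/75)/(353/75) = 3604/353 ≈ 10.2096.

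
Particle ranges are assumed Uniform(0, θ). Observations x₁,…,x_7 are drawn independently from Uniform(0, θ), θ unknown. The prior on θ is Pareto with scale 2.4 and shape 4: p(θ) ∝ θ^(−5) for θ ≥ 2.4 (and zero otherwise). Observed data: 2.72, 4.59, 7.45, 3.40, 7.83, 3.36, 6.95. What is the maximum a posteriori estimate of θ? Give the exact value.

The Uniform(0, θ) likelihood is θ^(−n) for θ ≥ max(xᵢ), zero otherwise. Here max(xᵢ) = 7.83.
Posterior ∝ θ^(−5) · θ^(−7) = θ^(−12) on θ ≥ max(2.4, 7.83) = 7.83.
This density is strictly decreasing in θ, so the posterior mode lies at the lower boundary of the support.

θ̂_MAP = 7.83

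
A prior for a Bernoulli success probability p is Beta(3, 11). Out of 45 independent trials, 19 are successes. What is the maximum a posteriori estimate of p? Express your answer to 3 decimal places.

p̂_MAP = 0.368

Prior: Beta(3, 11).
Data: 19 successes in 45 trials. The binomial likelihood contributes p^19(1−p)^26, so the posterior is Beta(3+19, 11+26) = Beta(22, 37).
For Beta(a, b) with a, b > 1 the mode is (a−1)/(a+b−2) = 21/57 ≈ 0.368.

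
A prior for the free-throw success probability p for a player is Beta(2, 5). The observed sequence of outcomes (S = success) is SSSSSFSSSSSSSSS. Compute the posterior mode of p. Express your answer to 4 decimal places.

Prior: Beta(2, 5).
Data: 14 successes in 15 trials (from the sequence). The binomial likelihood contributes p^14(1−p)^1, so the posterior is Beta(2+14, 5+1) = Beta(16, 6).
For Beta(a, b) with a, b > 1 the mode is (a−1)/(a+b−2) = 15/20 ≈ 0.7500.

p̂_MAP = 0.7500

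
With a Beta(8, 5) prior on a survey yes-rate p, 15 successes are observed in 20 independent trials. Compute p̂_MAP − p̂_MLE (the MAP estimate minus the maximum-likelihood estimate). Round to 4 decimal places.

Posterior is Beta(23, 10); MAP = (23−1)/(33−2) = 22/31 ≈ 0.70968.
MLE ignores the prior: p̂_MLE = k/n = 15/20 ≈ 0.75000.
Difference = 22/31 − 15/20 = -5/124 ≈ -0.0403.

MAP − MLE = -0.0403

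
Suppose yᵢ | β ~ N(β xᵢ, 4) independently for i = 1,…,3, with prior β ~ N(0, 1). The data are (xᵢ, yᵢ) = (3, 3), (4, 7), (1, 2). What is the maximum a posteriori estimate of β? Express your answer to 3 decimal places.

log p(β | y) = −Σ(yᵢ − βxᵢ)²/(2·4) − β²/(2·1) + const.
Setting the derivative to zero: Σxᵢ(yᵢ − βxᵢ)/4 − β/1 = 0, so β = Σxᵢyᵢ / (Σxᵢ² + σ²/τ²).
Σxᵢyᵢ = 3·3 + 4·7 + 1·2 = 39; Σxᵢ² = 26; σ²/τ² = 4.
β̂_MAP = 39 / (26 + 4) = 39/30 ≈ 1.300.

β̂_MAP = 1.300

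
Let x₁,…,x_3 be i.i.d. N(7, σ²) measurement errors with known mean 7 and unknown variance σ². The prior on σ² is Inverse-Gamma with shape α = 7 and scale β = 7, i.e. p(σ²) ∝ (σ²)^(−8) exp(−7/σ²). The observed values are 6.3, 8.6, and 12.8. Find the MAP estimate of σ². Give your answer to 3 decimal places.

σ̂²_MAP = 2.668

Sum of squared deviations about the known mean: SS = (6.3−7)² + (8.6−7)² + (12.8−7)² = 36.69.
The Normal likelihood contributes (σ²)^(−n/2) exp(−SS/(2σ²)), so the posterior is Inverse-Gamma(α + n/2, β + SS/2) = Inverse-Gamma(8.5, 25.345).
The mode of Inverse-Gamma(a, b) is b/(a+1) = 25.345/9.5 ≈ 2.668.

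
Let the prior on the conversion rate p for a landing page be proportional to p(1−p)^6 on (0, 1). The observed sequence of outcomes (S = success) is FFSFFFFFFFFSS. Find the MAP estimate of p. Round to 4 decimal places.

p̂_MAP = 0.2000

The prior density ∝ p(1−p)^6 is the kernel of Beta(2, 7).
Data: 3 successes in 13 trials (from the sequence). The binomial likelihood contributes p^3(1−p)^10, so the posterior is Beta(2+3, 7+10) = Beta(5, 17).
For Beta(a, b) with a, b > 1 the mode is (a−1)/(a+b−2) = 4/20 ≈ 0.2000.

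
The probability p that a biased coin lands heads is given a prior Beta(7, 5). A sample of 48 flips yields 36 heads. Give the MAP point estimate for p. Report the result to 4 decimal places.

Prior: Beta(7, 5).
Data: 36 successes in 48 trials. The binomial likelihood contributes p^36(1−p)^12, so the posterior is Beta(7+36, 5+12) = Beta(43, 17).
For Beta(a, b) with a, b > 1 the mode is (a−1)/(a+b−2) = 42/58 ≈ 0.7241.

p̂_MAP = 0.7241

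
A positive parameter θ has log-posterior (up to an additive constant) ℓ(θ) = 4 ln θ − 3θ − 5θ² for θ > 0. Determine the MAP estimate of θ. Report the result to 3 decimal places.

θ̂_MAP = 0.500

ℓ'(θ) = 4/θ − 3 − 10θ. Setting this to zero and multiplying by θ: 10θ² + 3θ − 4 = 0.
θ = (−3 + √(3² + 4·10·4)) / (2·10) = (−3 + √169) / 20 = (−3 + 13)/20 = 1/2.
ℓ''(θ) = −4/θ² − 10 < 0, confirming a maximum.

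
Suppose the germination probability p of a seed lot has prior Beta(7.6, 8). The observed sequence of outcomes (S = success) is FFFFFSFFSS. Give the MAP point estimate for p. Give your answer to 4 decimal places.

Prior: Beta(7.6, 8).
Data: 3 successes in 10 trials (from the sequence). The binomial likelihood contributes p^3(1−p)^7, so the posterior is Beta(7.6+3, 8+7) = Beta(10.6, 15).
For Beta(a, b) with a, b > 1 the mode is (a−1)/(a+b−2) = 9.6/23.6 ≈ 0.4068.

p̂_MAP = 0.4068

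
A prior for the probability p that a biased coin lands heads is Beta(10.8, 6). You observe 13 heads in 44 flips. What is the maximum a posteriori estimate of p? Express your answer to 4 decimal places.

p̂_MAP = 0.3878

Prior: Beta(10.8, 6).
Data: 13 successes in 44 trials. The binomial likelihood contributes p^13(1−p)^31, so the posterior is Beta(10.8+13, 6+31) = Beta(23.8, 37).
For Beta(a, b) with a, b > 1 the mode is (a−1)/(a+b−2) = 22.8/58.8 ≈ 0.3878.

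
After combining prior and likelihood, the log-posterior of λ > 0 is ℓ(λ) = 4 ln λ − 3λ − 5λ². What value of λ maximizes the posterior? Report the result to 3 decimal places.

ℓ'(λ) = 4/λ − 3 − 10λ. Setting this to zero and multiplying by λ: 10λ² + 3λ − 4 = 0.
λ = (−3 + √(3² + 4·10·4)) / (2·10) = (−3 + √169) / 20 = (−3 + 13)/20 = 1/2.
ℓ''(λ) = −4/λ² − 10 < 0, confirming a maximum.

λ̂_MAP = 0.500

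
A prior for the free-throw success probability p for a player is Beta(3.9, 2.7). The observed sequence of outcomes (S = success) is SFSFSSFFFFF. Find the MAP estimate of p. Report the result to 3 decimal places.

p̂_MAP = 0.442

Prior: Beta(3.9, 2.7).
Data: 4 successes in 11 trials (from the sequence). The binomial likelihood contributes p^4(1−p)^7, so the posterior is Beta(3.9+4, 2.7+7) = Beta(7.9, 9.7).
For Beta(a, b) with a, b > 1 the mode is (a−1)/(a+b−2) = 6.9/15.6 ≈ 0.442.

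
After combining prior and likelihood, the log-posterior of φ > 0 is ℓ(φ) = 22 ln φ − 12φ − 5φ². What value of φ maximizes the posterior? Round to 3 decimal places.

φ̂_MAP = 1.000

ℓ'(φ) = 22/φ − 12 − 10φ. Setting this to zero and multiplying by φ: 10φ² + 12φ − 22 = 0.
φ = (−12 + √(12² + 4·10·22)) / (2·10) = (−12 + √1024) / 20 = (−12 + 32)/20 = 1.
ℓ''(φ) = −22/φ² − 10 < 0, confirming a maximum.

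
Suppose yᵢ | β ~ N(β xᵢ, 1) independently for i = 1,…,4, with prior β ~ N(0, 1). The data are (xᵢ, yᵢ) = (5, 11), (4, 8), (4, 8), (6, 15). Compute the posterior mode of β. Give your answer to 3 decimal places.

log p(β | y) = −Σ(yᵢ − βxᵢ)²/(2·1) − β²/(2·1) + const.
Setting the derivative to zero: Σxᵢ(yᵢ − βxᵢ)/1 − β/1 = 0, so β = Σxᵢyᵢ / (Σxᵢ² + σ²/τ²).
Σxᵢyᵢ = 5·11 + 4·8 + 4·8 + 6·15 = 209; Σxᵢ² = 93; σ²/τ² = 1.
β̂_MAP = 209 / (93 + 1) = 209/94 ≈ 2.223.

β̂_MAP = 2.223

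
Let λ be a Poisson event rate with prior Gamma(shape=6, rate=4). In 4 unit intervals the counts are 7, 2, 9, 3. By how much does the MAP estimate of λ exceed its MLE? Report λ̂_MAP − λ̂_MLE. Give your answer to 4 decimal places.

Σxᵢ = 21. Posterior is Gamma(27, 8); MAP = (27−1)/8 = 26/8 ≈ 3.25000.
MLE = x̄ = 21/4 ≈ 5.25000.
Difference = 26/8 − 21/4 = -2 ≈ -2.0000.

MAP − MLE = -2.0000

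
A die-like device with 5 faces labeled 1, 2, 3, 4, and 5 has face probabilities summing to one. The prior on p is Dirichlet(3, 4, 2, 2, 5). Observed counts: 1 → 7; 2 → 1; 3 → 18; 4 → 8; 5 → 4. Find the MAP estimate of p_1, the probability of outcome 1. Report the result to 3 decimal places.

The posterior is Dirichlet(αᵢ + nᵢ) = Dirichlet(10, 5, 20, 10, 9).
For a Dirichlet(a₁,…,a_K) with all aᵢ > 1, the mode has j-th component (aⱼ − 1)/(Σaᵢ − K).
Here Σaᵢ = 54 and K = 5, so p_1 = (10 − 1)/(54 − 5) = 9/49 ≈ 0.184.

MAP estimate: 0.184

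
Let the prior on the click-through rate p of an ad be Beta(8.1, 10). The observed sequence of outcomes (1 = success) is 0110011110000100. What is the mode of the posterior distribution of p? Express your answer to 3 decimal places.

p̂_MAP = 0.439

Prior: Beta(8.1, 10).
Data: 7 successes in 16 trials (from the sequence). The binomial likelihood contributes p^7(1−p)^9, so the posterior is Beta(8.1+7, 10+9) = Beta(15.1, 19).
For Beta(a, b) with a, b > 1 the mode is (a−1)/(a+b−2) = 14.1/32.1 ≈ 0.439.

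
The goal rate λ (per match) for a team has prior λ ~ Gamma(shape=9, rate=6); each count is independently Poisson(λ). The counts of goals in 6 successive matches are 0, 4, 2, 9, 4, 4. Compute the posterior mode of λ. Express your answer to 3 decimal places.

λ̂_MAP = 2.583

Σxᵢ = 0+4+2+9+4+4 = 23, with n = 6.
Posterior ∝ λ^8e^(−6λ) · λ^23e^(−6λ) = λ^31e^(−12λ), i.e. Gamma(shape=32, rate=12).
The mode of a Gamma(a, b) with a ≥ 1 (shape–rate) is (a−1)/b = 31/12 ≈ 2.583.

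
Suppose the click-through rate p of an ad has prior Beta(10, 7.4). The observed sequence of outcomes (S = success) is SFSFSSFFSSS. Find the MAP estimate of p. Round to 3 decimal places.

p̂_MAP = 0.606

Prior: Beta(10, 7.4).
Data: 7 successes in 11 trials (from the sequence). The binomial likelihood contributes p^7(1−p)^4, so the posterior is Beta(10+7, 7.4+4) = Beta(17, 11.4).
For Beta(a, b) with a, b > 1 the mode is (a−1)/(a+b−2) = 16/26.4 ≈ 0.606.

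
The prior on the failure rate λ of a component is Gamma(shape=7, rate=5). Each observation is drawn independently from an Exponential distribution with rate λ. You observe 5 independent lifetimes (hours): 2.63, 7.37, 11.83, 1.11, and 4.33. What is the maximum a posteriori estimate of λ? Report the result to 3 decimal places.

The Exponential(rate=λ) likelihood is ∝ λ^n e^(−λΣtᵢ). Here n = 5 and Σtᵢ = 2.63 + 7.37 + 11.83 + 1.11 + 4.33 = 27.27.
Posterior ∝ λ^6e^(−5λ) · λ^5e^(−27.27λ) = λ^11e^(−32.27λ), i.e. Gamma(12, 32.27).
Mode = (a−1)/b = 11/32.27 ≈ 0.341.

λ̂_MAP = 0.341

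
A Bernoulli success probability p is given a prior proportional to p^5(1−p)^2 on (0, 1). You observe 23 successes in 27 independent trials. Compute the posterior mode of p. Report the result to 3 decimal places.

p̂_MAP = 0.824

The prior density ∝ p^5(1−p)^2 is the kernel of Beta(6, 3).
Data: 23 successes in 27 trials. The binomial likelihood contributes p^23(1−p)^4, so the posterior is Beta(6+23, 3+4) = Beta(29, 7).
For Beta(a, b) with a, b > 1 the mode is (a−1)/(a+b−2) = 28/34 ≈ 0.824.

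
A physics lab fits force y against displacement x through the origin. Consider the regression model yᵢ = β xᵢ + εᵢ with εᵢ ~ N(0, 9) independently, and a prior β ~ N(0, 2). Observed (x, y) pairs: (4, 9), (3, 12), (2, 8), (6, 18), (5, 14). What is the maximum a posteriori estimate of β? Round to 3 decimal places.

β̂_MAP = 2.815

log p(β | y) = −Σ(yᵢ − βxᵢ)²/(2·9) − β²/(2·2) + const.
Setting the derivative to zero: Σxᵢ(yᵢ − βxᵢ)/9 − β/2 = 0, so β = Σxᵢyᵢ / (Σxᵢ² + σ²/τ²).
Σxᵢyᵢ = 4·9 + 3·12 + 2·8 + 6·18 + 5·14 = 266; Σxᵢ² = 90; σ²/τ² = 4.5.
β̂_MAP = 266 / (90 + 4.5) = 266/94.5 ≈ 2.815.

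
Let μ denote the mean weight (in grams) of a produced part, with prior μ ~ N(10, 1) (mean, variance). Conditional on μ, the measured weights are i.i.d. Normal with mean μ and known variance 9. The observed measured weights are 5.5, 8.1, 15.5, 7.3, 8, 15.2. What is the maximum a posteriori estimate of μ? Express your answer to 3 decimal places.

μ̂_MAP = 9.973

n = 6; x̄ = (5.5 + 8.1 + 15.5 + 7.3 + 8 + 15.2)/6 = 59.6/6 = 149/15 ≈ 9.9333.
For a Normal prior and Normal likelihood with known variance, the posterior is Normal; its mode equals its mean, the precision-weighted average.
Prior precision 1/σ₀² = 1/1 = 1; data precision n/σ² = 6/9 = 2/3.
μ̂ = (1·10 + (2/3)·(149/15)) / (1 + 2/3) = (748/45)/(5/3) = 748/75 ≈ 9.973.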